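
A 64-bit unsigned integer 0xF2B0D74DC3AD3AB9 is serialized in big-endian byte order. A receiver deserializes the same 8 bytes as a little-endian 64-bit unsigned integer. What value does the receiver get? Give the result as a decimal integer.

Stored big-endian, the bytes at ascending addresses are F2 B0 D7 4D C3 AD 3A B9.
Read back as little-endian, the first byte is least significant, giving 0xB93AADC34DD7B0F2.
0xB93AADC34DD7B0F2 = 13347171500002095346.

13347171500002095346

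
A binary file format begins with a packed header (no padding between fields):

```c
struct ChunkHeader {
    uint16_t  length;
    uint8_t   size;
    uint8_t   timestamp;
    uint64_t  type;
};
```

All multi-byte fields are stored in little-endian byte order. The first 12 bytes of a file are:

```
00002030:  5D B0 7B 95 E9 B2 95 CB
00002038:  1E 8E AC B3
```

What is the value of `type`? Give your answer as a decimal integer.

12946879291699081961

`type` follows `length` (2 B), `size` (1 B), `timestamp` (1 B), so it starts at offset 2 + 1 + 1 = 4 and occupies 8 bytes.
Bytes at offsets 4..11: E9 B2 95 CB 1E 8E AC B3.
Little-endian stores the least-significant byte at the lowest address.
Reassemble most-significant byte first: B3 AC 8E 1E CB 95 B2 E9 → 0xB3AC8E1ECB95B2E9.
0xB3AC8E1ECB95B2E9 = 12946879291699081961.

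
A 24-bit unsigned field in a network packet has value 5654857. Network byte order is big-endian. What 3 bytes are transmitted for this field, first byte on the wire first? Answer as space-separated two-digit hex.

5654857 in hexadecimal, padded to 24 bits, is 0x564949.
Split into bytes (most-significant first): 56 49 49.
Big-endian: lowest address holds the most-significant byte.
So the memory order matches the most-significant-first order: 56 49 49.

56 49 49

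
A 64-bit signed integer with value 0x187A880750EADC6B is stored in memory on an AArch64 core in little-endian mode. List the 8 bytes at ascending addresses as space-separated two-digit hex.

Split into bytes (most-significant first): 18 7A 88 07 50 EA DC 6B.
Little-endian: lowest address holds the least-significant byte.
So at ascending addresses the bytes are 6B DC EA 50 07 88 7A 18.

6B DC EA 50 07 88 7A 18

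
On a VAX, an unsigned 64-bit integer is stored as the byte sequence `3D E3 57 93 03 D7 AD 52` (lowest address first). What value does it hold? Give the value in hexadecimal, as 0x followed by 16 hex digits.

0x52ADD7039357E33D

In little-endian order the low byte comes first in memory.
Reassemble most-significant byte first: 52 AD D7 03 93 57 E3 3D → 0x52ADD7039357E33D.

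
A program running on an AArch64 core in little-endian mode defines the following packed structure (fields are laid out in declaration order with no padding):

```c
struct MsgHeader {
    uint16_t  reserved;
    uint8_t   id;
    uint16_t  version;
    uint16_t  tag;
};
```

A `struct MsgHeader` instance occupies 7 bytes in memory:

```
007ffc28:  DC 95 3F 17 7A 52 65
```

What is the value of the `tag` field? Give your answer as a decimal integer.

`tag` follows `reserved` (2 B), `id` (1 B), `version` (2 B), so it starts at offset 2 + 1 + 2 = 5 and occupies 2 bytes.
Bytes at offsets 5..6: 52 65.
Little-endian: lowest address holds the least-significant byte.
Reassemble most-significant byte first: 65 52 → 0x6552.
0x6552 = 25938.

25938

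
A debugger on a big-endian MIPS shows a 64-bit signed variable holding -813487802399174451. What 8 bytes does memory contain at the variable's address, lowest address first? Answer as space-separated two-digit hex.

F4 B5 E9 27 5C E2 50 CD

Two's complement of -813487802399174451 in 64 bits: 813487802399174451 = 0x0B4A16D8A31DAF33; invert → 0xF4B5E9275CE250CC; add 1 → 0xF4B5E9275CE250CD.
Split into bytes (most-significant first): F4 B5 E9 27 5C E2 50 CD.
In big-endian order the high byte comes first in memory.
So the memory order matches the most-significant-first order: F4 B5 E9 27 5C E2 50 CD.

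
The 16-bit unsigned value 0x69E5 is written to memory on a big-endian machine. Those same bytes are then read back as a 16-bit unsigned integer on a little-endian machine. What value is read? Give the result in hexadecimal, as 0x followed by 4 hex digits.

0xE569

Stored big-endian, the bytes at ascending addresses are 69 E5.
Read back as little-endian, the first byte is least significant, giving 0xE569.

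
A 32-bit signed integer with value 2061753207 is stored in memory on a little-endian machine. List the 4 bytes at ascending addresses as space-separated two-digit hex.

2061753207 in hexadecimal, padded to 32 bits, is 0x7AE3DB77.
Split into bytes (most-significant first): 7A E3 DB 77.
Little-endian: lowest address holds the least-significant byte.
So at ascending addresses the bytes are 77 DB E3 7A.

77 DB E3 7A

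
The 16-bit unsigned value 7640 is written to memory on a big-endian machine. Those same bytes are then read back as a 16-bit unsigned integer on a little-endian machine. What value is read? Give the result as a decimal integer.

7640 in 16-bit hexadecimal is 0x1DD8.
Stored big-endian, the bytes at ascending addresses are 1D D8.
Read back as little-endian, the first byte is least significant, giving 0xD81D.
0xD81D = 55325.

55325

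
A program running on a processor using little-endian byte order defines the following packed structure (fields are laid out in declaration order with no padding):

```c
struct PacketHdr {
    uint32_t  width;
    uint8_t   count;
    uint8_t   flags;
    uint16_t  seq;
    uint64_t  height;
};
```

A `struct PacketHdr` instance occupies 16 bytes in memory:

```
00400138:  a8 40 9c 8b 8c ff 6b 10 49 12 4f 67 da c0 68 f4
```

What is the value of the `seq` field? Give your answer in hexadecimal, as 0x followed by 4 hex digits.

`seq` follows `width` (4 B), `count` (1 B), `flags` (1 B), so it starts at offset 4 + 1 + 1 = 6 and occupies 2 bytes.
Bytes at offsets 6..7: 6B 10.
Little-endian stores the least-significant byte at the lowest address.
Reassemble most-significant byte first: 10 6B → 0x106B.

0x106B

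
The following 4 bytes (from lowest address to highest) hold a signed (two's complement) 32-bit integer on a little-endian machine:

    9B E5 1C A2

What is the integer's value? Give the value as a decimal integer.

In little-endian order the low byte comes first in memory.
Reassemble most-significant byte first: A2 1C E5 9B → 0xA21CE59B.
Top bit is set, so as a signed 32-bit value this is 0xA21CE59B − 2^32 = -1575164517.

-1575164517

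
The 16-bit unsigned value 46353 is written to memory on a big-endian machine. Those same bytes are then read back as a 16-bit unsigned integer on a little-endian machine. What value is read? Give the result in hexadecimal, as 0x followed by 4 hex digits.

46353 in 16-bit hexadecimal is 0xB511.
Stored big-endian, the bytes at ascending addresses are B5 11.
Read back as little-endian, the first byte is least significant, giving 0x11B5.

0x11B5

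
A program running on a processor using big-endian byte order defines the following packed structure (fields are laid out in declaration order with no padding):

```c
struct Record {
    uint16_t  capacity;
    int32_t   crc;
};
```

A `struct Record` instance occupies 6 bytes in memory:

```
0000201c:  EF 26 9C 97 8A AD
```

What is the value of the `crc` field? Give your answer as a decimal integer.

-1667790163

`crc` follows `capacity` (2 bytes), so it starts at byte offset 2 and occupies 4 bytes.
Bytes at offsets 2..5: 9C 97 8A AD.
Big-endian: lowest address holds the most-significant byte.
The bytes are already most-significant first: 0x9C978AAD.
Top bit is set, so as a signed 32-bit value this is 0x9C978AAD − 2^32 = -1667790163.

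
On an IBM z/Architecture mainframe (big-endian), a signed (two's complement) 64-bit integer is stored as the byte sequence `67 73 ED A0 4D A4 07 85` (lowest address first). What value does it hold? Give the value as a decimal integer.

Big-endian stores the most-significant byte at the lowest address.
The bytes are already most-significant first: 0x6773EDA04DA40785.
0x6773EDA04DA40785 = 7454563080981448581.

7454563080981448581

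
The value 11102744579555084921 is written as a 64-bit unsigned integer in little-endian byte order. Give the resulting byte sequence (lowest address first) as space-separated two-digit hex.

11102744579555084921 in hexadecimal, padded to 64 bits, is 0x9A14DF5EC8464A79.
Split into bytes (most-significant first): 9A 14 DF 5E C8 46 4A 79.
Little-endian: lowest address holds the least-significant byte.
So at ascending addresses the bytes are 79 4A 46 C8 5E DF 14 9A.

79 4A 46 C8 5E DF 14 9A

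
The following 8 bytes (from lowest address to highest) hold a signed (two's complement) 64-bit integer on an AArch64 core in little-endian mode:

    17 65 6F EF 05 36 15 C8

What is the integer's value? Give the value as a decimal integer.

-4029254892493249257

Little-endian stores the least-significant byte at the lowest address.
Reassemble most-significant byte first: C8 15 36 05 EF 6F 65 17 → 0xC8153605EF6F6517.
Top bit is set, so as a signed 64-bit value this is 0xC8153605EF6F6517 − 2^64 = -4029254892493249257.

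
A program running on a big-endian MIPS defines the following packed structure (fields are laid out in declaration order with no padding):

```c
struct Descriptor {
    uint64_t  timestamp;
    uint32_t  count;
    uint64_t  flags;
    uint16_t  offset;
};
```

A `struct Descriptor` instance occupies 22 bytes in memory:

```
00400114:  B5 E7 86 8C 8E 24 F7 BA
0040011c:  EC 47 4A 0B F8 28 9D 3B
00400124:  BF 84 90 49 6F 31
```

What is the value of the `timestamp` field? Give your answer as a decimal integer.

`timestamp` is the first field, at byte offset 0, occupying 8 bytes.
Bytes at offsets 0..7: B5 E7 86 8C 8E 24 F7 BA.
In big-endian order the high byte comes first in memory.
The bytes are already most-significant first: 0xB5E7868C8E24F7BA.
0xB5E7868C8E24F7BA = 13107593178723448762.

13107593178723448762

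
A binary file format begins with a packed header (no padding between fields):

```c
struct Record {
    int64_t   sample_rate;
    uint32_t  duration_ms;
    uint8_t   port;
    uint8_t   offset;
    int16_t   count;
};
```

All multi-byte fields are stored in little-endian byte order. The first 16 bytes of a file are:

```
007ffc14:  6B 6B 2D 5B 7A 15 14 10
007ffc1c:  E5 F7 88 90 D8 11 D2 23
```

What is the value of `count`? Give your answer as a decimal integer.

`count` follows `sample_rate` (8 B), `duration_ms` (4 B), `port` (1 B), `offset` (1 B), so it starts at offset 8 + 4 + 1 + 1 = 14 and occupies 2 bytes.
Bytes at offsets 14..15: D2 23.
Little-endian stores the least-significant byte at the lowest address.
Reassemble most-significant byte first: 23 D2 → 0x23D2.
0x23D2 = 9170.

9170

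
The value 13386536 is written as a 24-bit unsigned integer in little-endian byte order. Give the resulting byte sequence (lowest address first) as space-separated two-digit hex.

13386536 in hexadecimal, padded to 24 bits, is 0xCC4328.
Split into bytes (most-significant first): CC 43 28.
Little-endian stores the least-significant byte at the lowest address.
So at ascending addresses the bytes are 28 43 CC.

28 43 CC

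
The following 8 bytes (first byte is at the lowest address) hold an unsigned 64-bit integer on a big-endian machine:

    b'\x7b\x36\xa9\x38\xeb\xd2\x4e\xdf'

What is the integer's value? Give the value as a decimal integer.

In big-endian order the high byte comes first in memory.
The bytes are already most-significant first: 0x7B36A938EBD24EDF.
0x7B36A938EBD24EDF = 8878469777347202783.

8878469777347202783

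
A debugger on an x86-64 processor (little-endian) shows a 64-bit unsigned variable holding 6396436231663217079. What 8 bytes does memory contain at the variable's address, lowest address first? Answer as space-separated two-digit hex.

B7 69 B9 E8 DC B4 C4 58

6396436231663217079 in hexadecimal, padded to 64 bits, is 0x58C4B4DCE8B969B7.
Split into bytes (most-significant first): 58 C4 B4 DC E8 B9 69 B7.
Little-endian: lowest address holds the least-significant byte.
So at ascending addresses the bytes are B7 69 B9 E8 DC B4 C4 58.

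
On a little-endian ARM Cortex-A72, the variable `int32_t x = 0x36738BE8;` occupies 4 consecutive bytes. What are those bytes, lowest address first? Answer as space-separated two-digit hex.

E8 8B 73 36

Split into bytes (most-significant first): 36 73 8B E8.
Little-endian: lowest address holds the least-significant byte.
So at ascending addresses the bytes are E8 8B 73 36.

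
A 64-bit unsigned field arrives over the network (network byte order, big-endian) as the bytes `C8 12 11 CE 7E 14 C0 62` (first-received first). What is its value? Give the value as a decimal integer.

14416604935742603362

Big-endian stores the most-significant byte at the lowest address.
The bytes are already most-significant first: 0xC81211CE7E14C062.
0xC81211CE7E14C062 = 14416604935742603362.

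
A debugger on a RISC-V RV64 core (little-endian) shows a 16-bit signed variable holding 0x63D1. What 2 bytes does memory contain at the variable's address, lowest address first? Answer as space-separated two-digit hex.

Split into bytes (most-significant first): 63 D1.
Little-endian: lowest address holds the least-significant byte.
So at ascending addresses the bytes are D1 63.

D1 63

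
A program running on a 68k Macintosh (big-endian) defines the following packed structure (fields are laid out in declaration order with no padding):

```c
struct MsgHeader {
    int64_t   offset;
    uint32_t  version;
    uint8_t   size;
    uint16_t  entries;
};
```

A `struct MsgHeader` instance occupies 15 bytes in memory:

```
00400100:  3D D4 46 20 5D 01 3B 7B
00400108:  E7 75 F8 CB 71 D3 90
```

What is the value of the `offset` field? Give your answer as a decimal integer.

`offset` is the first field, at byte offset 0, occupying 8 bytes.
Bytes at offsets 0..7: 3D D4 46 20 5D 01 3B 7B.
Big-endian: lowest address holds the most-significant byte.
The bytes are already most-significant first: 0x3DD446205D013B7B.
0x3DD446205D013B7B = 4455263036189522811.

4455263036189522811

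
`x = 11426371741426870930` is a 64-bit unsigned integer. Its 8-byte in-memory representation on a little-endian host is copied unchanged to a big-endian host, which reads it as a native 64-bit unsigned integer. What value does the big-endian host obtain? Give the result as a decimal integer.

10550332142760530590

11426371741426870930 in 64-bit hexadecimal is 0x9E92A08F2F4F6A92.
Stored little-endian, the bytes at ascending addresses are 92 6A 4F 2F 8F A0 92 9E.
Read back as big-endian, the last byte is least significant, giving 0x926A4F2F8FA0929E.
0x926A4F2F8FA0929E = 10550332142760530590.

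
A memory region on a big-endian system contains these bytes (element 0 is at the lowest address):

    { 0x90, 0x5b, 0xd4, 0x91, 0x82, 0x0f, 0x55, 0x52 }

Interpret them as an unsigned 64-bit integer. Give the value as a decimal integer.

10402141485759681874

Big-endian stores the most-significant byte at the lowest address.
The bytes are already most-significant first: 0x905BD491820F5552.
0x905BD491820F5552 = 10402141485759681874.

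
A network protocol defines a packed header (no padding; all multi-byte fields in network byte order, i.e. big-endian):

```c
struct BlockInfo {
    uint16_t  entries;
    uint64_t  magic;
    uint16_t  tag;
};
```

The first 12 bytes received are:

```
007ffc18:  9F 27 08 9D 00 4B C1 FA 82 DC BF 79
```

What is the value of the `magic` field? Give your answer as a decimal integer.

620652649023963868

`magic` follows `entries` (2 bytes), so it starts at byte offset 2 and occupies 8 bytes.
Bytes at offsets 2..9: 08 9D 00 4B C1 FA 82 DC.
Big-endian stores the most-significant byte at the lowest address.
The bytes are already most-significant first: 0x089D004BC1FA82DC.
0x089D004BC1FA82DC = 620652649023963868.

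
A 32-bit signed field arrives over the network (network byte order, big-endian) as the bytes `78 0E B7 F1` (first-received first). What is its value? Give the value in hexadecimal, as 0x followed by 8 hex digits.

Big-endian stores the most-significant byte at the lowest address.
The bytes are already most-significant first: 0x780EB7F1.

0x780EB7F1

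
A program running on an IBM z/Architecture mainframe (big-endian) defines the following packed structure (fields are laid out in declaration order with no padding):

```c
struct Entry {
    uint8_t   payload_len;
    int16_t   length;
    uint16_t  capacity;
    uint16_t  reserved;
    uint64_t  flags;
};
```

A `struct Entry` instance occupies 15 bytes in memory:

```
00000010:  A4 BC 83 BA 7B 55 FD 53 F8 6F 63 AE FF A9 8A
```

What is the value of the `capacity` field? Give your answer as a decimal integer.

47739

`capacity` follows `payload_len` (1 B), `length` (2 B), so it starts at offset 1 + 2 = 3 and occupies 2 bytes.
Bytes at offsets 3..4: BA 7B.
Big-endian stores the most-significant byte at the lowest address.
The bytes are already most-significant first: 0xBA7B.
0xBA7B = 47739.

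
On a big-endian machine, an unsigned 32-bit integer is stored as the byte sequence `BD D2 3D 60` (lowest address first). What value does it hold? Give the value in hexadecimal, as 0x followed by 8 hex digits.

Big-endian: lowest address holds the most-significant byte.
The bytes are already most-significant first: 0xBDD23D60.

0xBDD23D60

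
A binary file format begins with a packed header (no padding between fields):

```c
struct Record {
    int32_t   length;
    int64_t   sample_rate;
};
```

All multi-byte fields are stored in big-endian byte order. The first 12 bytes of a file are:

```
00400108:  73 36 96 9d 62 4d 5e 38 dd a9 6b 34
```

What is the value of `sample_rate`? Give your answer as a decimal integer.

`sample_rate` follows `length` (4 bytes), so it starts at byte offset 4 and occupies 8 bytes.
Bytes at offsets 4..11: 62 4D 5E 38 DD A9 6B 34.
In big-endian order the high byte comes first in memory.
The bytes are already most-significant first: 0x624D5E38DDA96B34.
0x624D5E38DDA96B34 = 7083421387253705524.

7083421387253705524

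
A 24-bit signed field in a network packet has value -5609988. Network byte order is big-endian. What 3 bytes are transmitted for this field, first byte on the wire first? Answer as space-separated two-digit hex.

AA 65 FC

Two's complement of -5609988 in 24 bits: 5609988 = 0x559A04; invert → 0xAA65FB; add 1 → 0xAA65FC.
Split into bytes (most-significant first): AA 65 FC.
Big-endian stores the most-significant byte at the lowest address.
So the memory order matches the most-significant-first order: AA 65 FC.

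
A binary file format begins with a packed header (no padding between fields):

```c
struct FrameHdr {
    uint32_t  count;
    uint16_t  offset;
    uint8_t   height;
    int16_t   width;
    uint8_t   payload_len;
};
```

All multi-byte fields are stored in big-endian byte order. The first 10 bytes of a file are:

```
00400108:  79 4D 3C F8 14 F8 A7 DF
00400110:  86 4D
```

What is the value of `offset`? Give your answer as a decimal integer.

5368

`offset` follows `count` (4 bytes), so it starts at byte offset 4 and occupies 2 bytes.
Bytes at offsets 4..5: 14 F8.
Big-endian: lowest address holds the most-significant byte.
The bytes are already most-significant first: 0x14F8.
0x14F8 = 5368.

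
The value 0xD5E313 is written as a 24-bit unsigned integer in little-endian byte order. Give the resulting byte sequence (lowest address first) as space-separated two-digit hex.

13 E3 D5

Split into bytes (most-significant first): D5 E3 13.
Little-endian stores the least-significant byte at the lowest address.
So at ascending addresses the bytes are 13 E3 D5.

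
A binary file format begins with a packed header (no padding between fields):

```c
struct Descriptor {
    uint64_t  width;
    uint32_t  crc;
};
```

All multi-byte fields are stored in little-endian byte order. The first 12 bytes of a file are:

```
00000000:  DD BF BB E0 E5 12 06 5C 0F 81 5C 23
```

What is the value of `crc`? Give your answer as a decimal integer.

`crc` follows `width` (8 bytes), so it starts at byte offset 8 and occupies 4 bytes.
Bytes at offsets 8..11: 0F 81 5C 23.
Little-endian stores the least-significant byte at the lowest address.
Reassemble most-significant byte first: 23 5C 81 0F → 0x235C810F.
0x235C810F = 593264911.

593264911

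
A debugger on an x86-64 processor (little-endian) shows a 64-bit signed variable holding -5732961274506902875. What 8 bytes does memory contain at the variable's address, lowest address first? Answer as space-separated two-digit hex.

Two's complement of -5732961274506902875 in 64 bits: 5732961274506902875 = 0x4F8F91E7960DFD5B; invert → 0xB0706E1869F202A4; add 1 → 0xB0706E1869F202A5.
Split into bytes (most-significant first): B0 70 6E 18 69 F2 02 A5.
Little-endian: lowest address holds the least-significant byte.
So at ascending addresses the bytes are A5 02 F2 69 18 6E 70 B0.

A5 02 F2 69 18 6E 70 B0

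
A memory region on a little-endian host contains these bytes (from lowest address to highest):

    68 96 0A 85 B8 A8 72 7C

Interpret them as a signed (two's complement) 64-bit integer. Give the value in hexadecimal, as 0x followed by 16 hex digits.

Little-endian: lowest address holds the least-significant byte.
Reassemble most-significant byte first: 7C 72 A8 B8 85 0A 96 68 → 0x7C72A8B8850A9668.

0x7C72A8B8850A9668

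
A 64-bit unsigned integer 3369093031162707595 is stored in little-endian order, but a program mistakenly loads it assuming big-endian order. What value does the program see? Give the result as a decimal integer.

10051668201968550190

3369093031162707595 in 64-bit hexadecimal is 0x2EC16C42F9B27E8B.
Stored little-endian, the bytes at ascending addresses are 8B 7E B2 F9 42 6C C1 2E.
Read back as big-endian, the last byte is least significant, giving 0x8B7EB2F9426CC12E.
0x8B7EB2F9426CC12E = 10051668201968550190.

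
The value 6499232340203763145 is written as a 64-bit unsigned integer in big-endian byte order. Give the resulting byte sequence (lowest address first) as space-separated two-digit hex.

5A 31 E9 61 06 93 75 C9

6499232340203763145 in hexadecimal, padded to 64 bits, is 0x5A31E961069375C9.
Split into bytes (most-significant first): 5A 31 E9 61 06 93 75 C9.
Big-endian: lowest address holds the most-significant byte.
So the memory order matches the most-significant-first order: 5A 31 E9 61 06 93 75 C9.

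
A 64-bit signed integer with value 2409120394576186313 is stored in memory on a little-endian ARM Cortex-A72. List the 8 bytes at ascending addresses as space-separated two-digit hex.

2409120394576186313 in hexadecimal, padded to 64 bits, is 0x216EEA3C1BDCCBC9.
Split into bytes (most-significant first): 21 6E EA 3C 1B DC CB C9.
Little-endian: lowest address holds the least-significant byte.
So at ascending addresses the bytes are C9 CB DC 1B 3C EA 6E 21.

C9 CB DC 1B 3C EA 6E 21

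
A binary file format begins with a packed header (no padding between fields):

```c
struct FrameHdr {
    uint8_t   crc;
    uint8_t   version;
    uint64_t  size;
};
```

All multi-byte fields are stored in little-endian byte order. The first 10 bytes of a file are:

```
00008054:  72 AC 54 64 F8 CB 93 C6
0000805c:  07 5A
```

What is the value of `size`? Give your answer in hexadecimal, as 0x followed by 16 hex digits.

0x5A07C693CBF86454

`size` follows `crc` (1 B), `version` (1 B), so it starts at offset 1 + 1 = 2 and occupies 8 bytes.
Bytes at offsets 2..9: 54 64 F8 CB 93 C6 07 5A.
In little-endian order the low byte comes first in memory.
Reassemble most-significant byte first: 5A 07 C6 93 CB F8 64 54 → 0x5A07C693CBF86454.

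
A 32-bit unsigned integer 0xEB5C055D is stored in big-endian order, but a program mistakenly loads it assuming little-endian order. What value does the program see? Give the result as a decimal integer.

Stored big-endian, the bytes at ascending addresses are EB 5C 05 5D.
Read back as little-endian, the first byte is least significant, giving 0x5D055CEB.
0x5D055CEB = 1560632555.

1560632555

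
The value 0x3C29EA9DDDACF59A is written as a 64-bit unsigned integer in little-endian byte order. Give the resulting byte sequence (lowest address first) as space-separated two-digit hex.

Split into bytes (most-significant first): 3C 29 EA 9D DD AC F5 9A.
Little-endian: lowest address holds the least-significant byte.
So at ascending addresses the bytes are 9A F5 AC DD 9D EA 29 3C.

9A F5 AC DD 9D EA 29 3C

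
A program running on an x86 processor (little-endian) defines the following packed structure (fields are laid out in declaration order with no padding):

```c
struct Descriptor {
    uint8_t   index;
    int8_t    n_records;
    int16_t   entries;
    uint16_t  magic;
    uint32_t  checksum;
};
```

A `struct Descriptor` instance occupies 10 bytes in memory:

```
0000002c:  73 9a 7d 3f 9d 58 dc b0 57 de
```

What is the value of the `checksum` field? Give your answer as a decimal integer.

`checksum` follows `index` (1 B), `n_records` (1 B), `entries` (2 B), `magic` (2 B), so it starts at offset 1 + 1 + 2 + 2 = 6 and occupies 4 bytes.
Bytes at offsets 6..9: DC B0 57 DE.
Little-endian stores the least-significant byte at the lowest address.
Reassemble most-significant byte first: DE 57 B0 DC → 0xDE57B0DC.
0xDE57B0DC = 3730288860.

3730288860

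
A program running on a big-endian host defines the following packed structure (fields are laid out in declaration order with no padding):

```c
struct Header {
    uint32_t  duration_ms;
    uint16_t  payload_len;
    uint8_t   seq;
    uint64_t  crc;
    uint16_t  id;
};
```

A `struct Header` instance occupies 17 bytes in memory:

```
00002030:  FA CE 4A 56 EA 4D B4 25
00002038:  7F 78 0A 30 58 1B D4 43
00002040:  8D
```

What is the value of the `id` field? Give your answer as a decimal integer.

17293

`id` follows `duration_ms` (4 B), `payload_len` (2 B), `seq` (1 B), `crc` (8 B), so it starts at offset 4 + 2 + 1 + 8 = 15 and occupies 2 bytes.
Bytes at offsets 15..16: 43 8D.
Big-endian stores the most-significant byte at the lowest address.
The bytes are already most-significant first: 0x438D.
0x438D = 17293.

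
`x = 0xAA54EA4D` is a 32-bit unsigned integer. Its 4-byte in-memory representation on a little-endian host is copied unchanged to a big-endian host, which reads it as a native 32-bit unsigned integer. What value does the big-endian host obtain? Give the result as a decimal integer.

1307202730

Stored little-endian, the bytes at ascending addresses are 4D EA 54 AA.
Read back as big-endian, the last byte is least significant, giving 0x4DEA54AA.
0x4DEA54AA = 1307202730.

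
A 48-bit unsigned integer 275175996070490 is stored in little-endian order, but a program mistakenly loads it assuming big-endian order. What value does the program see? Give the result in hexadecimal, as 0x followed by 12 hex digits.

275175996070490 in 48-bit hexadecimal is 0xFA45677F1A5A.
Stored little-endian, the bytes at ascending addresses are 5A 1A 7F 67 45 FA.
Read back as big-endian, the last byte is least significant, giving 0x5A1A7F6745FA.

0x5A1A7F6745FA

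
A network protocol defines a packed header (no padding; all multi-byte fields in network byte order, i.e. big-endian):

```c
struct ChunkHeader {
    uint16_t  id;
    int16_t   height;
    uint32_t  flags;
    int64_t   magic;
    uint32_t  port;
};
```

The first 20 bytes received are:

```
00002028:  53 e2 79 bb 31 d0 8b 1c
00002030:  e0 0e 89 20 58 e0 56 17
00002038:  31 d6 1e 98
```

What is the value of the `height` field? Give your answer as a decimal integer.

31163

`height` follows `id` (2 bytes), so it starts at byte offset 2 and occupies 2 bytes.
Bytes at offsets 2..3: 79 BB.
Big-endian: lowest address holds the most-significant byte.
The bytes are already most-significant first: 0x79BB.
0x79BB = 31163.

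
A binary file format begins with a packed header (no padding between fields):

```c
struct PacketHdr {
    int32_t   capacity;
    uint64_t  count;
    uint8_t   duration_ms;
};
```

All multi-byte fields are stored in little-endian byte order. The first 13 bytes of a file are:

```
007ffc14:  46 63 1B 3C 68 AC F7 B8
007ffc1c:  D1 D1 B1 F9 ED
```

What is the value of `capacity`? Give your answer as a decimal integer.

1008427846

`capacity` is the first field, at byte offset 0, occupying 4 bytes.
Bytes at offsets 0..3: 46 63 1B 3C.
In little-endian order the low byte comes first in memory.
Reassemble most-significant byte first: 3C 1B 63 46 → 0x3C1B6346.
0x3C1B6346 = 1008427846.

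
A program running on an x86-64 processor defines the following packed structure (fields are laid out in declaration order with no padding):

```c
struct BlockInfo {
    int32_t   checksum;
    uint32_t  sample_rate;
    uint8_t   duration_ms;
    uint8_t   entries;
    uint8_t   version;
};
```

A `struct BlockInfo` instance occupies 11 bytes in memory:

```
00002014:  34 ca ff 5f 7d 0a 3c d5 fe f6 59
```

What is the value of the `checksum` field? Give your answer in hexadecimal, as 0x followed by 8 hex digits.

`checksum` is the first field, at byte offset 0, occupying 4 bytes.
Bytes at offsets 0..3: 34 CA FF 5F.
In little-endian order the low byte comes first in memory.
Reassemble most-significant byte first: 5F FF CA 34 → 0x5FFFCA34.

0x5FFFCA34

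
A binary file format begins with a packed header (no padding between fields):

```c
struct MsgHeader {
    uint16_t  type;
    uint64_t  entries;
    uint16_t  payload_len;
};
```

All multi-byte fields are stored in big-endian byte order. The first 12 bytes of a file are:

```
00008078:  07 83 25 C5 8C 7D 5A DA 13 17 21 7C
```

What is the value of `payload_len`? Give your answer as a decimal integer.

8572

`payload_len` follows `type` (2 B), `entries` (8 B), so it starts at offset 2 + 8 = 10 and occupies 2 bytes.
Bytes at offsets 10..11: 21 7C.
Big-endian: lowest address holds the most-significant byte.
The bytes are already most-significant first: 0x217C.
0x217C = 8572.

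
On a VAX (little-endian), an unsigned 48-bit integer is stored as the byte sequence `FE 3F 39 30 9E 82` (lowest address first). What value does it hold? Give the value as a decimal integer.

In little-endian order the low byte comes first in memory.
Reassemble most-significant byte first: 82 9E 30 39 3F FE → 0x829E30393FFE.
0x829E30393FFE = 143615925501950.

143615925501950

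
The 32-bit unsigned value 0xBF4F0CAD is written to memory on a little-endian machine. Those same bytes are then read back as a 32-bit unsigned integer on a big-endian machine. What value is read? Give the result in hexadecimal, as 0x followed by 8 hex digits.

Stored little-endian, the bytes at ascending addresses are AD 0C 4F BF.
Read back as big-endian, the last byte is least significant, giving 0xAD0C4FBF.

0xAD0C4FBF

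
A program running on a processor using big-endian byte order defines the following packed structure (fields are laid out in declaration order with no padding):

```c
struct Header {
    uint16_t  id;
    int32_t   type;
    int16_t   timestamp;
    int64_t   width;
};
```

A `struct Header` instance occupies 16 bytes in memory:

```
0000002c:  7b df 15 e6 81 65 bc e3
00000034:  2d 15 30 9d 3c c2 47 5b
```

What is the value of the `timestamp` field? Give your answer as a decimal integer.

`timestamp` follows `id` (2 B), `type` (4 B), so it starts at offset 2 + 4 = 6 and occupies 2 bytes.
Bytes at offsets 6..7: BC E3.
Big-endian stores the most-significant byte at the lowest address.
The bytes are already most-significant first: 0xBCE3.
Top bit is set, so as a signed 16-bit value this is 0xBCE3 − 2^16 = -17181.

-17181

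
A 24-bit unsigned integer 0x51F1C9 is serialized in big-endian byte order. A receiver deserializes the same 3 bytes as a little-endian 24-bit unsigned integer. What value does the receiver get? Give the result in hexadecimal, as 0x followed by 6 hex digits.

0xC9F151

Stored big-endian, the bytes at ascending addresses are 51 F1 C9.
Read back as little-endian, the first byte is least significant, giving 0xC9F151.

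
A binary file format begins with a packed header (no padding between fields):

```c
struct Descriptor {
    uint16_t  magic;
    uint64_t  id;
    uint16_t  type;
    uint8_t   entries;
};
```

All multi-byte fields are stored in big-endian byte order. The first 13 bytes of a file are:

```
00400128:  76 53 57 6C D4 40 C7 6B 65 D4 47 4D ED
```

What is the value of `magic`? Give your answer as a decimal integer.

`magic` is the first field, at byte offset 0, occupying 2 bytes.
Bytes at offsets 0..1: 76 53.
Big-endian: lowest address holds the most-significant byte.
The bytes are already most-significant first: 0x7653.
0x7653 = 30291.

30291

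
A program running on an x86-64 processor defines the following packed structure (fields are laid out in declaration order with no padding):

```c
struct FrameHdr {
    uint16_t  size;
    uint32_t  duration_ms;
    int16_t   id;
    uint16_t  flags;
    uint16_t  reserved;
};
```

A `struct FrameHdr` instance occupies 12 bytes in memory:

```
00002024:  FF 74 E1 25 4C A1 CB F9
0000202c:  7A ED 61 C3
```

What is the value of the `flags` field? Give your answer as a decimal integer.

`flags` follows `size` (2 B), `duration_ms` (4 B), `id` (2 B), so it starts at offset 2 + 4 + 2 = 8 and occupies 2 bytes.
Bytes at offsets 8..9: 7A ED.
Little-endian stores the least-significant byte at the lowest address.
Reassemble most-significant byte first: ED 7A → 0xED7A.
0xED7A = 60794.

60794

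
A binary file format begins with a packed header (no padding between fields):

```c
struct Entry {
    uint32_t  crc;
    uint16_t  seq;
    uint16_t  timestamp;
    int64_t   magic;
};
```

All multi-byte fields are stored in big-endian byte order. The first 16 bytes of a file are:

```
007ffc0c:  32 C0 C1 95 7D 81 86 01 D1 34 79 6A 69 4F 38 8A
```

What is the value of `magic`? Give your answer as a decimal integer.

-3371936723053365110

`magic` follows `crc` (4 B), `seq` (2 B), `timestamp` (2 B), so it starts at offset 4 + 2 + 2 = 8 and occupies 8 bytes.
Bytes at offsets 8..15: D1 34 79 6A 69 4F 38 8A.
Big-endian: lowest address holds the most-significant byte.
The bytes are already most-significant first: 0xD134796A694F388A.
Top bit is set, so as a signed 64-bit value this is 0xD134796A694F388A − 2^64 = -3371936723053365110.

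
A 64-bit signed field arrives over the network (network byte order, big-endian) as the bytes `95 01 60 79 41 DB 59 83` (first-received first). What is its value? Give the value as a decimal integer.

-7709775013169374845

Big-endian: lowest address holds the most-significant byte.
The bytes are already most-significant first: 0x9501607941DB5983.
Top bit is set, so as a signed 64-bit value this is 0x9501607941DB5983 − 2^64 = -7709775013169374845.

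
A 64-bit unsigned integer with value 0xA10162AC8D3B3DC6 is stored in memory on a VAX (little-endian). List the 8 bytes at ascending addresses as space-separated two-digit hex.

C6 3D 3B 8D AC 62 01 A1

Split into bytes (most-significant first): A1 01 62 AC 8D 3B 3D C6.
In little-endian order the low byte comes first in memory.
So at ascending addresses the bytes are C6 3D 3B 8D AC 62 01 A1.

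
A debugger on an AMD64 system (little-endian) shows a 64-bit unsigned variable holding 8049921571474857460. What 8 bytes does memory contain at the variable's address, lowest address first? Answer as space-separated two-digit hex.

F4 5D 83 D9 04 11 B7 6F

8049921571474857460 in hexadecimal, padded to 64 bits, is 0x6FB71104D9835DF4.
Split into bytes (most-significant first): 6F B7 11 04 D9 83 5D F4.
Little-endian stores the least-significant byte at the lowest address.
So at ascending addresses the bytes are F4 5D 83 D9 04 11 B7 6F.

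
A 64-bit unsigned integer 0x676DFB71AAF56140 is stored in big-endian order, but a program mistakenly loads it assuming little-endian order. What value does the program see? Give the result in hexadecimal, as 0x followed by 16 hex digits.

Stored big-endian, the bytes at ascending addresses are 67 6D FB 71 AA F5 61 40.
Read back as little-endian, the first byte is least significant, giving 0x4061F5AA71FB6D67.

0x4061F5AA71FB6D67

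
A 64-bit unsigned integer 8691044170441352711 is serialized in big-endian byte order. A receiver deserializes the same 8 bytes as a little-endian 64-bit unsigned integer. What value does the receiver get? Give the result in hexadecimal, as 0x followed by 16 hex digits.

8691044170441352711 in 64-bit hexadecimal is 0x789CCAA03A62E607.
Stored big-endian, the bytes at ascending addresses are 78 9C CA A0 3A 62 E6 07.
Read back as little-endian, the first byte is least significant, giving 0x07E6623AA0CA9C78.

0x07E6623AA0CA9C78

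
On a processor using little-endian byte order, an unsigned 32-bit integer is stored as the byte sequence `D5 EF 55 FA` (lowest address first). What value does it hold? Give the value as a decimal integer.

4199935957

In little-endian order the low byte comes first in memory.
Reassemble most-significant byte first: FA 55 EF D5 → 0xFA55EFD5.
0xFA55EFD5 = 4199935957.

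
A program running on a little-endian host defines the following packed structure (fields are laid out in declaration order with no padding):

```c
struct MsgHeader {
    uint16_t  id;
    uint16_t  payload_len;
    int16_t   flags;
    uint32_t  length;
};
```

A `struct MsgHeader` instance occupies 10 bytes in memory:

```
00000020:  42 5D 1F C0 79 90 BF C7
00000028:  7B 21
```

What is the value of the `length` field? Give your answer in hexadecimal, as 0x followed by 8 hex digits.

`length` follows `id` (2 B), `payload_len` (2 B), `flags` (2 B), so it starts at offset 2 + 2 + 2 = 6 and occupies 4 bytes.
Bytes at offsets 6..9: BF C7 7B 21.
Little-endian: lowest address holds the least-significant byte.
Reassemble most-significant byte first: 21 7B C7 BF → 0x217BC7BF.

0x217BC7BF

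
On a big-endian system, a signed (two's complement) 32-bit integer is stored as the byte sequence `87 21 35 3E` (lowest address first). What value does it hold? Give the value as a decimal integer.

-2027866818

Big-endian: lowest address holds the most-significant byte.
The bytes are already most-significant first: 0x8721353E.
Top bit is set, so as a signed 32-bit value this is 0x8721353E − 2^32 = -2027866818.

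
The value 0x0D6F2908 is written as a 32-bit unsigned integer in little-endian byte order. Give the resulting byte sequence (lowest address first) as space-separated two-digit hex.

Split into bytes (most-significant first): 0D 6F 29 08.
Little-endian: lowest address holds the least-significant byte.
So at ascending addresses the bytes are 08 29 6F 0D.

08 29 6F 0D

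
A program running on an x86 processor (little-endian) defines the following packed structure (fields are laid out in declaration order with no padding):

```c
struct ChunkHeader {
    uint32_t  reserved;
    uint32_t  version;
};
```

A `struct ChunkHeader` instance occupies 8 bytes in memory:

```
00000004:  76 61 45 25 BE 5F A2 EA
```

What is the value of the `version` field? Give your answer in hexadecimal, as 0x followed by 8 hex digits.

0xEAA25FBE

`version` follows `reserved` (4 bytes), so it starts at byte offset 4 and occupies 4 bytes.
Bytes at offsets 4..7: BE 5F A2 EA.
In little-endian order the low byte comes first in memory.
Reassemble most-significant byte first: EA A2 5F BE → 0xEAA25FBE.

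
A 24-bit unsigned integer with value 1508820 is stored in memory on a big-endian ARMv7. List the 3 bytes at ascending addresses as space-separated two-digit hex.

17 05 D4

1508820 in hexadecimal, padded to 24 bits, is 0x1705D4.
Split into bytes (most-significant first): 17 05 D4.
Big-endian: lowest address holds the most-significant byte.
So the memory order matches the most-significant-first order: 17 05 D4.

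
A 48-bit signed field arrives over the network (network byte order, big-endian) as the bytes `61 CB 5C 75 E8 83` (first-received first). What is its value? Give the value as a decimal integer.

Big-endian: lowest address holds the most-significant byte.
The bytes are already most-significant first: 0x61CB5C75E883.
0x61CB5C75E883 = 107526057486467.

107526057486467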